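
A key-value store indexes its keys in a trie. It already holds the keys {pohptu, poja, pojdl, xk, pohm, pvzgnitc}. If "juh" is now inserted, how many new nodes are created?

3

"juh" shares no prefix with any stored word, so all 3 characters open new nodes.
3 − 0 = 3 new nodes.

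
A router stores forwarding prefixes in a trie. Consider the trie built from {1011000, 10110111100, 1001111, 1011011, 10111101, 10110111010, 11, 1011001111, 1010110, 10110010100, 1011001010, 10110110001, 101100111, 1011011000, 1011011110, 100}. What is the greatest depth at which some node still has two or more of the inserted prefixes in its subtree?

Look for the deepest trie node that still has at least two words in its subtree.
e.g. "1011001010" and "10110010100" share the prefix "1011001010" of length 10; no pair shares a longer one.
Longest shared-prefix length: 10

10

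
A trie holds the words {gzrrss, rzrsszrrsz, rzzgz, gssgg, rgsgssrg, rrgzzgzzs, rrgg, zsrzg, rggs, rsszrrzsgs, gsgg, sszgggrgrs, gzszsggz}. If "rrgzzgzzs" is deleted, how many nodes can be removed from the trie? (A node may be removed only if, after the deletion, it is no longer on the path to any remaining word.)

Walk "rrgzzgzzs" from the leaf back toward the root, removing each node that no remaining word uses.
The suffix "zzgzzs" (6 nodes) is used only by "rrgzzgzzs"; the node for "rrg" still has the child "g", so pruning stops there.
Nodes removed: 6

6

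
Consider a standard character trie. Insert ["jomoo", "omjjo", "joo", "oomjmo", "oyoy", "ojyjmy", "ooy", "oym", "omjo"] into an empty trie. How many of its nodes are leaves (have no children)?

9

A leaf is a node with no children — equivalently, the end of a word that is not a proper prefix of any other stored word.
Those words: "jomoo", "joo", "ojyjmy", "omjjo", "omjo", "oomjmo", "ooy", "oym", "oyoy"
Leaf count: 9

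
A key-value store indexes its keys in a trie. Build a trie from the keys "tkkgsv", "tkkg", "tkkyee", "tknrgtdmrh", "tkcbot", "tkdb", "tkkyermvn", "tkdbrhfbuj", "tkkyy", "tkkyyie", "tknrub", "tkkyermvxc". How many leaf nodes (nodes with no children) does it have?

9

A leaf is a node with no children — equivalently, the end of a word that is not a proper prefix of any other stored word.
Those words: "tkcbot", "tkdbrhfbuj", "tkkgsv", "tkkyee", "tkkyermvn", "tkkyermvxc", "tkkyyie", "tknrgtdmrh", "tknrub"
Leaf count: 9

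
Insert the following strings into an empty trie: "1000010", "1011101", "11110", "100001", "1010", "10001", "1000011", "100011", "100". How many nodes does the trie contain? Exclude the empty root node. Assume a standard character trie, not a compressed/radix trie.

20

Trie structure (* marks end of a word):
(root)
└─ 1
   ├─ 0
   │  ├─ 0 *
   │  │  └─ 0
   │  │     ├─ 0
   │  │     │  └─ 1 *
   │  │     │     ├─ 0 *
   │  │     │     └─ 1 *
   │  │     └─ 1 *
   │  │        └─ 1 *
   │  └─ 1
   │     ├─ 0 *
   │     └─ 1
   │        └─ 1
   │           └─ 0
   │              └─ 1 *
   └─ 1
      └─ 1
         └─ 1
            └─ 0 *
Counting every labelled node above: 20.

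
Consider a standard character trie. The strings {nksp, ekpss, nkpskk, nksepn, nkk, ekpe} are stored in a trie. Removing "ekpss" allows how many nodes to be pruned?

Walk "ekpss" from the leaf back toward the root, removing each node that no remaining word uses.
The suffix "ss" (2 nodes) is used only by "ekpss"; the node for "ekp" still has the child "e", so pruning stops there.
Nodes removed: 2

2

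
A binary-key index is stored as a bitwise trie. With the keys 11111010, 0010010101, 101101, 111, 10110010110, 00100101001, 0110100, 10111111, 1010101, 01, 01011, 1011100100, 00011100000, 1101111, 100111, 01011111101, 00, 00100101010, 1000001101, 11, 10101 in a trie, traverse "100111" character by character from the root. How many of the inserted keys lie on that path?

1

Check each prefix of "100111" against the stored set — each match is an end-marker on the path.
Prefixes of the query that are stored words: "100111"
Count: 1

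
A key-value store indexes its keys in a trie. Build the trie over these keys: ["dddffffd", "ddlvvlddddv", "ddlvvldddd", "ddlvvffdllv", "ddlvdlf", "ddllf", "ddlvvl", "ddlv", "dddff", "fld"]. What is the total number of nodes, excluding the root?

31

Trace insertions, counting only characters that open a new branch:
  "dddffffd" → 8 new (d, d, d, f, f, f, f, d)
  "ddlvvlddddv" → prefix "dd" already present; 9 new (l, v, v, l, d, d, d, d, v)
  "ddlvvldddd" → prefix "ddlvvldddd" already present; 0 new (none)
  "ddlvvffdllv" → prefix "ddlvv" already present; 6 new (f, f, d, l, l, v)
  "ddlvdlf" → prefix "ddlv" already present; 3 new (d, l, f)
  "ddllf" → prefix "ddl" already present; 2 new (l, f)
  "ddlvvl" → prefix "ddlvvl" already present; 0 new (none)
  "ddlv" → prefix "ddlv" already present; 0 new (none)
  "dddff" → prefix "dddff" already present; 0 new (none)
  "fld" → 3 new (f, l, d)
Total nodes = 8 + 9 + 0 + 6 + 3 + 2 + 0 + 0 + 0 + 3 = 31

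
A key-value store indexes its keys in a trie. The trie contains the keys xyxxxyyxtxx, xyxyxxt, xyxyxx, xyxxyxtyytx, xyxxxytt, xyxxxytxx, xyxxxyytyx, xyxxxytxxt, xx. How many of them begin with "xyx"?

8

Walk to "xyx"; the words in its subtree are exactly those with that prefix.
Matches: "xyxxxytt", "xyxxxytxx", "xyxxxytxxt", "xyxxxyytyx", "xyxxxyyxtxx", "xyxxyxtyytx", "xyxyxx", "xyxyxxt"
Count: 8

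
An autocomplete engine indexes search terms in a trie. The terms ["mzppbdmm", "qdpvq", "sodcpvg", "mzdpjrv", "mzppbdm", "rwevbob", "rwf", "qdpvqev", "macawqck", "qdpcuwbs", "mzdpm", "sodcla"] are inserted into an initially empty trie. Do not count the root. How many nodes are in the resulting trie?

50

For each word, the new-node count is its length minus the longest prefix already in the trie:
  "mzppbdmm" → 8 new (m, z, p, p, b, d, m, m)
  "qdpvq" → 5 new (q, d, p, v, q)
  "sodcpvg" → 7 new (s, o, d, c, p, v, g)
  "mzdpjrv" → prefix "mz" already present; 5 new (d, p, j, r, v)
  "mzppbdm" → prefix "mzppbdm" already present; 0 new (none)
  "rwevbob" → 7 new (r, w, e, v, b, o, b)
  "rwf" → prefix "rw" already present; 1 new (f)
  "qdpvqev" → prefix "qdpvq" already present; 2 new (e, v)
  "macawqck" → prefix "m" already present; 7 new (a, c, a, w, q, c, k)
  "qdpcuwbs" → prefix "qdp" already present; 5 new (c, u, w, b, s)
  "mzdpm" → prefix "mzdp" already present; 1 new (m)
  "sodcla" → prefix "sodc" already present; 2 new (l, a)
Total nodes = 8 + 5 + 7 + 5 + 0 + 7 + 1 + 2 + 7 + 5 + 1 + 2 = 50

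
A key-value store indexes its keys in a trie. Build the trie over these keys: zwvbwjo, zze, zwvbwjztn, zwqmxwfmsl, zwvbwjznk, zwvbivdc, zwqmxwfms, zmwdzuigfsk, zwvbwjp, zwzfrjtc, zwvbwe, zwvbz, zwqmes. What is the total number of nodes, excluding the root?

For each word, the new-node count is its length minus the longest prefix already in the trie:
  "zwvbwjo" → 7 new (z, w, v, b, w, j, o)
  "zze" → prefix "z" already present; 2 new (z, e)
  "zwvbwjztn" → prefix "zwvbwj" already present; 3 new (z, t, n)
  "zwqmxwfmsl" → prefix "zw" already present; 8 new (q, m, x, w, f, m, s, l)
  "zwvbwjznk" → prefix "zwvbwjz" already present; 2 new (n, k)
  "zwvbivdc" → prefix "zwvb" already present; 4 new (i, v, d, c)
  "zwqmxwfms" → prefix "zwqmxwfms" already present; 0 new (none)
  "zmwdzuigfsk" → prefix "z" already present; 10 new (m, w, d, z, u, i, g, f, s, k)
  "zwvbwjp" → prefix "zwvbwj" already present; 1 new (p)
  "zwzfrjtc" → prefix "zw" already present; 6 new (z, f, r, j, t, c)
  "zwvbwe" → prefix "zwvbw" already present; 1 new (e)
  "zwvbz" → prefix "zwvb" already present; 1 new (z)
  "zwqmes" → prefix "zwqm" already present; 2 new (e, s)
Total nodes = 7 + 2 + 3 + 8 + 2 + 4 + 0 + 10 + 1 + 6 + 1 + 1 + 2 = 47

47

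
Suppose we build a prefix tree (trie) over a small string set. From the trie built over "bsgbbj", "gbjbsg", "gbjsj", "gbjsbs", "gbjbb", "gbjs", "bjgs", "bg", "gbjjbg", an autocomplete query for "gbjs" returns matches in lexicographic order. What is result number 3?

Filter for "gbjs…" and sort: "gbjs", "gbjsbs", "gbjsj"
The 3rd is gbjsj.

gbjsj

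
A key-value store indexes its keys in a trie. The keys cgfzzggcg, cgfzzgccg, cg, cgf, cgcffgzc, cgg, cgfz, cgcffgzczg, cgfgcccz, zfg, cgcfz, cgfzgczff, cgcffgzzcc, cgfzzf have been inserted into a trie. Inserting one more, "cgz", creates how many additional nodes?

The longest prefix of "cgz" already in the trie is "cg" (length 2).
So 3 − 2 = 1 new nodes.

1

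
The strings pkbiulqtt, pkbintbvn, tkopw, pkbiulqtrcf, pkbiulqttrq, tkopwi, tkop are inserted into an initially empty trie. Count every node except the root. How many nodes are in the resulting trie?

25

Trace insertions, counting only characters that open a new branch:
  "pkbiulqtt" → 9 new (p, k, b, i, u, l, q, t, t)
  "pkbintbvn" → prefix "pkbi" already present; 5 new (n, t, b, v, n)
  "tkopw" → 5 new (t, k, o, p, w)
  "pkbiulqtrcf" → prefix "pkbiulqt" already present; 3 new (r, c, f)
  "pkbiulqttrq" → prefix "pkbiulqtt" already present; 2 new (r, q)
  "tkopwi" → prefix "tkopw" already present; 1 new (i)
  "tkop" → prefix "tkop" already present; 0 new (none)
Total nodes = 9 + 5 + 5 + 3 + 2 + 1 + 0 = 25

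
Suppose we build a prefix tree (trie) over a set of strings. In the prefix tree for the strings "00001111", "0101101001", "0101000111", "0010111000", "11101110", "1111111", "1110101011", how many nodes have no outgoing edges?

7

A leaf is a node with no children — equivalently, the end of a word that is not a proper prefix of any other stored word.
Those words: "00001111", "0010111000", "0101000111", "0101101001", "1110101011", "11101110", "1111111"
Leaf count: 7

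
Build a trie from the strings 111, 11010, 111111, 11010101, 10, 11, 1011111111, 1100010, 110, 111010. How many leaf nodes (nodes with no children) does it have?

Leaves are exactly the stored words that no other stored word extends.
Those words: "1011111111", "1100010", "11010101", "111010", "111111"
Leaf count: 5

5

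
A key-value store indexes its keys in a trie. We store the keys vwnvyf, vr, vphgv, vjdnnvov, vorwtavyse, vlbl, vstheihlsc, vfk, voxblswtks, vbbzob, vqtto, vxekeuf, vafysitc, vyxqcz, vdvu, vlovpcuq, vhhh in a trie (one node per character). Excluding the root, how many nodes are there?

88

Insert word by word; a character creates a node only if that edge doesn't already exist:
  "vwnvyf" → 6 new (v, w, n, v, y, f)
  "vr" → prefix "v" already present; 1 new (r)
  "vphgv" → prefix "v" already present; 4 new (p, h, g, v)
  "vjdnnvov" → prefix "v" already present; 7 new (j, d, n, n, v, o, v)
  "vorwtavyse" → prefix "v" already present; 9 new (o, r, w, t, a, v, y, s, e)
  "vlbl" → prefix "v" already present; 3 new (l, b, l)
  "vstheihlsc" → prefix "v" already present; 9 new (s, t, h, e, i, h, l, s, c)
  "vfk" → prefix "v" already present; 2 new (f, k)
  "voxblswtks" → prefix "vo" already present; 8 new (x, b, l, s, w, t, k, s)
  "vbbzob" → prefix "v" already present; 5 new (b, b, z, o, b)
  "vqtto" → prefix "v" already present; 4 new (q, t, t, o)
  "vxekeuf" → prefix "v" already present; 6 new (x, e, k, e, u, f)
  "vafysitc" → prefix "v" already present; 7 new (a, f, y, s, i, t, c)
  "vyxqcz" → prefix "v" already present; 5 new (y, x, q, c, z)
  "vdvu" → prefix "v" already present; 3 new (d, v, u)
  "vlovpcuq" → prefix "vl" already present; 6 new (o, v, p, c, u, q)
  "vhhh" → prefix "v" already present; 3 new (h, h, h)
Total nodes = 6 + 1 + 4 + 7 + 9 + 3 + 9 + 2 + 8 + 5 + 4 + 6 + 7 + 5 + 3 + 6 + 3 = 88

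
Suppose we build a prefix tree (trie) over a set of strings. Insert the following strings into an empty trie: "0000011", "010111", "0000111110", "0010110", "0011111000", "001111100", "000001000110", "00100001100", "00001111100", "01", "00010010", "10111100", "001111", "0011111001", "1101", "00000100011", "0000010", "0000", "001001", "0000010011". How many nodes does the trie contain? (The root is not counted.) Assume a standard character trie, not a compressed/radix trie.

For each word, the new-node count is its length minus the longest prefix already in the trie:
  "0000011" → 7 new (0, 0, 0, 0, 0, 1, 1)
  "010111" → prefix "0" already present; 5 new (1, 0, 1, 1, 1)
  "0000111110" → prefix "0000" already present; 6 new (1, 1, 1, 1, 1, 0)
  "0010110" → prefix "00" already present; 5 new (1, 0, 1, 1, 0)
  "0011111000" → prefix "001" already present; 7 new (1, 1, 1, 1, 0, 0, 0)
  "001111100" → prefix "001111100" already present; 0 new (none)
  "000001000110" → prefix "000001" already present; 6 new (0, 0, 0, 1, 1, 0)
  "00100001100" → prefix "0010" already present; 7 new (0, 0, 0, 1, 1, 0, 0)
  "00001111100" → prefix "0000111110" already present; 1 new (0)
  "01" → prefix "01" already present; 0 new (none)
  "00010010" → prefix "000" already present; 5 new (1, 0, 0, 1, 0)
  "10111100" → 8 new (1, 0, 1, 1, 1, 1, 0, 0)
  "001111" → prefix "001111" already present; 0 new (none)
  "0011111001" → prefix "001111100" already present; 1 new (1)
  "1101" → prefix "1" already present; 3 new (1, 0, 1)
  "00000100011" → prefix "00000100011" already present; 0 new (none)
  "0000010" → prefix "0000010" already present; 0 new (none)
  "0000" → prefix "0000" already present; 0 new (none)
  "001001" → prefix "00100" already present; 1 new (1)
  "0000010011" → prefix "00000100" already present; 2 new (1, 1)
Total nodes = 7 + 5 + 6 + 5 + 7 + 0 + 6 + 7 + 1 + 0 + 5 + 8 + 0 + 1 + 3 + 0 + 0 + 0 + 1 + 2 = 64

64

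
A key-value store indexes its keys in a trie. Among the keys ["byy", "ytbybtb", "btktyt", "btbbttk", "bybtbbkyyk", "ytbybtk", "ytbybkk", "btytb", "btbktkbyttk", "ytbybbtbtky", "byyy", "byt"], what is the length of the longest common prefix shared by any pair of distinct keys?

6

Equivalently: take the maximum, over all pairs, of their longest common prefix length.
e.g. "ytbybtb" and "ytbybtk" share the prefix "ytbybt" of length 6; no pair shares a longer one.
Longest shared-prefix length: 6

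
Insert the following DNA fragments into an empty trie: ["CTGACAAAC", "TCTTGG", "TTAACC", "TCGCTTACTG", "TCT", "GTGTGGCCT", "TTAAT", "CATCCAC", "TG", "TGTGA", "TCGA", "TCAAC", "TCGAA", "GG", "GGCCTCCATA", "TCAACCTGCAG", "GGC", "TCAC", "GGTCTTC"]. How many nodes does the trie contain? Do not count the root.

Count nodes per top-level branch (shared prefixes stored once):
  'C'-branch (CATCCAC, CTGACAAAC): 15 nodes
  'G'-branch (GG, GGC, GGCCTCCATA, GGTCTTC, GTGTGGCCT): 23 nodes
  'T'-branch (TCAAC, TCAACCTGCAG, TCAC, TCGA, TCGAA, TCGCTTACTG, TCT, TCTTGG, TG, TGTGA, TTAACC, TTAAT): 36 nodes
Sum: 74

74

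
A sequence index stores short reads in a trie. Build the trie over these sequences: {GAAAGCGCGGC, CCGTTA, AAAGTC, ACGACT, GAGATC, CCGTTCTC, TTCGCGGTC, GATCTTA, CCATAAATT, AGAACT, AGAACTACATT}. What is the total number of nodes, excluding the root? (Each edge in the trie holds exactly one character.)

For each word, the new-node count is its length minus the longest prefix already in the trie:
  "GAAAGCGCGGC" → 11 new (G, A, A, A, G, C, G, C, G, G, C)
  "CCGTTA" → 6 new (C, C, G, T, T, A)
  "AAAGTC" → 6 new (A, A, A, G, T, C)
  "ACGACT" → prefix "A" already present; 5 new (C, G, A, C, T)
  "GAGATC" → prefix "GA" already present; 4 new (G, A, T, C)
  "CCGTTCTC" → prefix "CCGTT" already present; 3 new (C, T, C)
  "TTCGCGGTC" → 9 new (T, T, C, G, C, G, G, T, C)
  "GATCTTA" → prefix "GA" already present; 5 new (T, C, T, T, A)
  "CCATAAATT" → prefix "CC" already present; 7 new (A, T, A, A, A, T, T)
  "AGAACT" → prefix "A" already present; 5 new (G, A, A, C, T)
  "AGAACTACATT" → prefix "AGAACT" already present; 5 new (A, C, A, T, T)
Total nodes = 11 + 6 + 6 + 5 + 4 + 3 + 9 + 5 + 7 + 5 + 5 = 66

66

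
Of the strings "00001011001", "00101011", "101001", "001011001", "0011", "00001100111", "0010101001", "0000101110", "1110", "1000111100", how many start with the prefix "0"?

7

Walk to "0"; the words in its subtree are exactly those with that prefix.
Words under "0": 00001011001, 0000101110, 00001100111, 0010101001, 00101011, 001011001, 0011
Count: 7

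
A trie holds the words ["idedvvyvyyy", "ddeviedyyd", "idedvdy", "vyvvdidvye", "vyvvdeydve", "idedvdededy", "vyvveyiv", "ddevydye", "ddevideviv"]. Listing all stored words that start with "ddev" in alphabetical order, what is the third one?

ddevydye

DFS of the "ddev" subtree visits, in order: "ddevideviv", "ddeviedyyd", "ddevydye"
Position 3: ddevydye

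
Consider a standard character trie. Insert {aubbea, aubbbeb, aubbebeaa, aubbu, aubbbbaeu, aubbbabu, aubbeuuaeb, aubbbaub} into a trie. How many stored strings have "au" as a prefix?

Walk to "au"; the words in its subtree are exactly those with that prefix.
Words under "au": aubbbabu, aubbbaub, aubbbbaeu, aubbbeb, aubbea, aubbebeaa, aubbeuuaeb, aubbu
Count: 8

8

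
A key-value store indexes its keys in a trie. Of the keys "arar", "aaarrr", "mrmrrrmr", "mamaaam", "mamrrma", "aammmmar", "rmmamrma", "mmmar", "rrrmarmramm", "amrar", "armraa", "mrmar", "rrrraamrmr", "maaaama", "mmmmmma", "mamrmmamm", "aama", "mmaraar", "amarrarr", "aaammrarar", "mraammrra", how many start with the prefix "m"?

Filter for entries beginning with "m":
Words under "m": maaaama, mamaaam, mamrmmamm, mamrrma, mmaraar, mmmar, mmmmmma, mraammrra, mrmar, mrmrrrmr
Count: 10

10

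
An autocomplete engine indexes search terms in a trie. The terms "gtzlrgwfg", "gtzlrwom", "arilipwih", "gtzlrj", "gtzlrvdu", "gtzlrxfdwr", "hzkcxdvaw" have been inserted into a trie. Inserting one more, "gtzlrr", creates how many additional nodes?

1

"gtzlr" is already a path in the trie; the remaining "r" must be added.
New nodes needed: |"gtzlrr"| − 5 = 6 − 5 = 1.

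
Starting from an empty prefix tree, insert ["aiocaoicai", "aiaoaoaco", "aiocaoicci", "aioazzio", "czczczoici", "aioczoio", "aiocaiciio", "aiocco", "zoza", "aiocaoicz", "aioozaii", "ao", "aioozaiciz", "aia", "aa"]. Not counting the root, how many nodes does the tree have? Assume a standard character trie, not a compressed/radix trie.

60

For each word, the new-node count is its length minus the longest prefix already in the trie:
  "aiocaoicai" → 10 new (a, i, o, c, a, o, i, c, a, i)
  "aiaoaoaco" → prefix "ai" already present; 7 new (a, o, a, o, a, c, o)
  "aiocaoicci" → prefix "aiocaoic" already present; 2 new (c, i)
  "aioazzio" → prefix "aio" already present; 5 new (a, z, z, i, o)
  "czczczoici" → 10 new (c, z, c, z, c, z, o, i, c, i)
  "aioczoio" → prefix "aioc" already present; 4 new (z, o, i, o)
  "aiocaiciio" → prefix "aioca" already present; 5 new (i, c, i, i, o)
  "aiocco" → prefix "aioc" already present; 2 new (c, o)
  "zoza" → 4 new (z, o, z, a)
  "aiocaoicz" → prefix "aiocaoic" already present; 1 new (z)
  "aioozaii" → prefix "aio" already present; 5 new (o, z, a, i, i)
  "ao" → prefix "a" already present; 1 new (o)
  "aioozaiciz" → prefix "aioozai" already present; 3 new (c, i, z)
  "aia" → prefix "aia" already present; 0 new (none)
  "aa" → prefix "a" already present; 1 new (a)
Total nodes = 10 + 7 + 2 + 5 + 10 + 4 + 5 + 2 + 4 + 1 + 5 + 1 + 3 + 0 + 1 = 60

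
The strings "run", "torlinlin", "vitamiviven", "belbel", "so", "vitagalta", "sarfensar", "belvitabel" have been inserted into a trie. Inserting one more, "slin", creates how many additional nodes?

Walking "slin" from the root, the first 1 characters ("s") follow existing edges; "l" is the first miss.
Each of the 3 remaining characters creates one node.

3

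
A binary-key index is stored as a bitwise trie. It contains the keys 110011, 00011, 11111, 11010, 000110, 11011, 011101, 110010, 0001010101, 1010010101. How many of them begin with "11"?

5

Traverse to the node for "11", then collect every word in that subtree.
Matches: "110010", "110011", "11010", "11011", "11111"
Count: 5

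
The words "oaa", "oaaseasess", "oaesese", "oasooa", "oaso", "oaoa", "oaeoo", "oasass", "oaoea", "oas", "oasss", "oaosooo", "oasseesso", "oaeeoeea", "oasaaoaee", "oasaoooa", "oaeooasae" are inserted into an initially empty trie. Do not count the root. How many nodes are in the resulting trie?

57

Insert word by word; a character creates a node only if that edge doesn't already exist:
  "oaa" → 3 new (o, a, a)
  "oaaseasess" → prefix "oaa" already present; 7 new (s, e, a, s, e, s, s)
  "oaesese" → prefix "oa" already present; 5 new (e, s, e, s, e)
  "oasooa" → prefix "oa" already present; 4 new (s, o, o, a)
  "oaso" → prefix "oaso" already present; 0 new (none)
  "oaoa" → prefix "oa" already present; 2 new (o, a)
  "oaeoo" → prefix "oae" already present; 2 new (o, o)
  "oasass" → prefix "oas" already present; 3 new (a, s, s)
  "oaoea" → prefix "oao" already present; 2 new (e, a)
  "oas" → prefix "oas" already present; 0 new (none)
  "oasss" → prefix "oas" already present; 2 new (s, s)
  "oaosooo" → prefix "oao" already present; 4 new (s, o, o, o)
  "oasseesso" → prefix "oass" already present; 5 new (e, e, s, s, o)
  "oaeeoeea" → prefix "oae" already present; 5 new (e, o, e, e, a)
  "oasaaoaee" → prefix "oasa" already present; 5 new (a, o, a, e, e)
  "oasaoooa" → prefix "oasa" already present; 4 new (o, o, o, a)
  "oaeooasae" → prefix "oaeoo" already present; 4 new (a, s, a, e)
Total nodes = 3 + 7 + 5 + 4 + 0 + 2 + 2 + 3 + 2 + 0 + 2 + 4 + 5 + 5 + 5 + 4 + 4 = 57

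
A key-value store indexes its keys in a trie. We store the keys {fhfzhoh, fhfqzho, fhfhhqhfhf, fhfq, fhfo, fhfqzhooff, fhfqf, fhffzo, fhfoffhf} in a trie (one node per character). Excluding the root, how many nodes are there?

Trie structure (* marks end of a word):
(root)
└─ f
   └─ h
      └─ f
         ├─ f
         │  └─ z
         │     └─ o *
         ├─ h
         │  └─ h
         │     └─ q
         │        └─ h
         │           └─ f
         │              └─ h
         │                 └─ f *
         ├─ o *
         │  └─ f
         │     └─ f
         │        └─ h
         │           └─ f *
         ├─ q *
         │  ├─ f *
         │  └─ z
         │     └─ h
         │        └─ o *
         │           └─ o
         │              └─ f
         │                 └─ f *
         └─ z
            └─ h
               └─ o
                  └─ h *
Counting every labelled node above: 30.

30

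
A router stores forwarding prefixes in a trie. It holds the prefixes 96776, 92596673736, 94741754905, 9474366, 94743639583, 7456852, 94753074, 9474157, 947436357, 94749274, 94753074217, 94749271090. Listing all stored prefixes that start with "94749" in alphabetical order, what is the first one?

94749271090

Filter for "94749…" and sort: "94749271090", "94749274"
Position 1: 94749271090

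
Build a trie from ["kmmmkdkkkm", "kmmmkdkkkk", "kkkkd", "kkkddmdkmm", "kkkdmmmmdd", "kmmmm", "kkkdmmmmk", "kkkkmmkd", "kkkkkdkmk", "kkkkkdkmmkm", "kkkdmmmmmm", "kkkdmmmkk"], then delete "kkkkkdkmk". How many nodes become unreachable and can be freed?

Walk "kkkkkdkmk" from the leaf back toward the root, removing each node that no remaining word uses.
The suffix "k" (1 node) is used only by "kkkkkdkmk"; the node for "kkkkkdkm" still has the child "m", so pruning stops there.
Nodes removed: 1

1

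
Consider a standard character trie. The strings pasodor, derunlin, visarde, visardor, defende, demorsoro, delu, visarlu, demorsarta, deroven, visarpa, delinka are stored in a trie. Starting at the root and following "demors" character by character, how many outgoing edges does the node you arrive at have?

Follow the path "demors" to its node, then look at its outgoing edges.
Distinct next characters after "demors": a, o.
That node has 2 child edges.

2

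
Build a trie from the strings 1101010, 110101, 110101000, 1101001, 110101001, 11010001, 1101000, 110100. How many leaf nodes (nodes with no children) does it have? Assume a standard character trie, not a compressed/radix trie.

A leaf is a node with no children — equivalently, the end of a word that is not a proper prefix of any other stored word.
Those words: "11010001", "1101001", "110101000", "110101001"
Leaf count: 4

4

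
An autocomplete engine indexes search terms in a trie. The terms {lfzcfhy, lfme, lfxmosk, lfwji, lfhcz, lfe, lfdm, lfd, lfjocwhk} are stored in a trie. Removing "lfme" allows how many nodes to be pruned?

2

After clearing the end-marker at "lfme", prune upward until reaching a node still needed by another word.
The suffix "me" (2 nodes) is used only by "lfme"; the node for "lf" still has the child "z", so pruning stops there.
Nodes removed: 2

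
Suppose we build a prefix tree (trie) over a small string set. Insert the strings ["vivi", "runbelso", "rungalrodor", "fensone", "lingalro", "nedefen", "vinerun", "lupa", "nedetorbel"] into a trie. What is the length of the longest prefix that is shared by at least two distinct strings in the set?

4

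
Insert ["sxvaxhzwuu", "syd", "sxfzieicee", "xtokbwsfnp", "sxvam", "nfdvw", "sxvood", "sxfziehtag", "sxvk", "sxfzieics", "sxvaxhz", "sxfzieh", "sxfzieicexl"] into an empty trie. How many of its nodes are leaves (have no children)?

11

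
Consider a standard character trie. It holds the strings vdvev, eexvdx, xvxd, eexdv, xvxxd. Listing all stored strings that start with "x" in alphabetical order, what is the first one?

Filter for "x…" and sort: "xvxd", "xvxxd"
Position 1: xvxd

xvxd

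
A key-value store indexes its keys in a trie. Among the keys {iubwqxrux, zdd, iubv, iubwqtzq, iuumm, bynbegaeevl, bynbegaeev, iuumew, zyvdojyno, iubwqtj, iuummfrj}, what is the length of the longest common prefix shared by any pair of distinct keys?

The deepest shared node is where two words last agree before diverging.
e.g. "bynbegaeev" and "bynbegaeevl" share the prefix "bynbegaeev" of length 10; no pair shares a longer one.
Longest shared-prefix length: 10

10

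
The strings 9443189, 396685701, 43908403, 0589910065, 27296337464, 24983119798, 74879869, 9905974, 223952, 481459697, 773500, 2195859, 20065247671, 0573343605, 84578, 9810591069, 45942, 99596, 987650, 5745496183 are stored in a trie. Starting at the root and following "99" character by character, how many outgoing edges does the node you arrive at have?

2

Walk "99" from the root, arriving at one node.
Distinct next characters after "99": 0, 5.
That node has 2 child edges.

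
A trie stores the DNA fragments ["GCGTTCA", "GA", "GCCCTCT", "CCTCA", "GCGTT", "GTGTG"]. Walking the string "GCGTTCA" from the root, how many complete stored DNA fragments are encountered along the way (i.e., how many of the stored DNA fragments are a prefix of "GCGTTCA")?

2

Walk "GCGTTCA" from the root; an end-of-word marker is hit whenever a stored word is a prefix of "GCGTTCA".
Prefixes of the query that are stored words: "GCGTT", "GCGTTCA"
Count: 2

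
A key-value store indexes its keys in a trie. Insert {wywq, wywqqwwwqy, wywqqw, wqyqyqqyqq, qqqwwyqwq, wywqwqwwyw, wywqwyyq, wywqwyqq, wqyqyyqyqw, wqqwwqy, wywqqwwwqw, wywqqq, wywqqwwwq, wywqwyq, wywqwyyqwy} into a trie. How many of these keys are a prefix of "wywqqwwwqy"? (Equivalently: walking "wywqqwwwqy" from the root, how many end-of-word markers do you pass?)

Check each prefix of "wywqqwwwqy" against the stored set — each match is an end-marker on the path.
Prefixes of the query that are stored words: "wywq", "wywqqw", "wywqqwwwq", "wywqqwwwqy"
Count: 4

4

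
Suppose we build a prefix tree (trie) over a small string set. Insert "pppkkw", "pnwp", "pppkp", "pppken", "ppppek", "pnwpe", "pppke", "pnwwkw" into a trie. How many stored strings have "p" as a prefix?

Traverse to the node for "p", then collect every word in that subtree.
Matches: "pnwp", "pnwpe", "pnwwkw", "pppke", "pppken", "pppkkw", "pppkp", "ppppek"
Count: 8

8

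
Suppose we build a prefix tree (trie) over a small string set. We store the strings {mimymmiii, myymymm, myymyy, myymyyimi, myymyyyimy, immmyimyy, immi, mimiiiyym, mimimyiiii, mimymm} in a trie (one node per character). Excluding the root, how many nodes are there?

Insert word by word; a character creates a node only if that edge doesn't already exist:
  "mimymmiii" → 9 new (m, i, m, y, m, m, i, i, i)
  "myymymm" → prefix "m" already present; 6 new (y, y, m, y, m, m)
  "myymyy" → prefix "myymy" already present; 1 new (y)
  "myymyyimi" → prefix "myymyy" already present; 3 new (i, m, i)
  "myymyyyimy" → prefix "myymyy" already present; 4 new (y, i, m, y)
  "immmyimyy" → 9 new (i, m, m, m, y, i, m, y, y)
  "immi" → prefix "imm" already present; 1 new (i)
  "mimiiiyym" → prefix "mim" already present; 6 new (i, i, i, y, y, m)
  "mimimyiiii" → prefix "mimi" already present; 6 new (m, y, i, i, i, i)
  "mimymm" → prefix "mimymm" already present; 0 new (none)
Total nodes = 9 + 6 + 1 + 3 + 4 + 9 + 1 + 6 + 6 + 0 = 45

45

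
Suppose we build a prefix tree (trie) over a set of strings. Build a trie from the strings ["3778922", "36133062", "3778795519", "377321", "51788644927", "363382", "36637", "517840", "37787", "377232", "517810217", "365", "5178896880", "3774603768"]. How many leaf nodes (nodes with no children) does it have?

Leaves are exactly the stored words that no other stored word extends.
Those words: "36133062", "363382", "365", "36637", "377232", "377321", "3774603768", "3778795519", "3778922", "517810217", "517840", "51788644927", "5178896880"
Leaf count: 13

13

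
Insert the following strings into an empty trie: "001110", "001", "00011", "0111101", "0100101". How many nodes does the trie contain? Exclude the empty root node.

Trie structure (* marks end of a word):
(root)
└─ 0
   ├─ 0
   │  ├─ 0
   │  │  └─ 1
   │  │     └─ 1 *
   │  └─ 1 *
   │     └─ 1
   │        └─ 1
   │           └─ 0 *
   └─ 1
      ├─ 0
      │  └─ 0
      │     └─ 1
      │        └─ 0
      │           └─ 1 *
      └─ 1
         └─ 1
            └─ 1
               └─ 0
                  └─ 1 *
Counting every labelled node above: 20.

20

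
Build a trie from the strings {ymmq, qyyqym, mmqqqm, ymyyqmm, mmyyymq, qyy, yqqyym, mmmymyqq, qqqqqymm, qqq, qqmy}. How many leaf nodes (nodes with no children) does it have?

A leaf is a node with no children — equivalently, the end of a word that is not a proper prefix of any other stored word.
Those words: "mmmymyqq", "mmqqqm", "mmyyymq", "qqmy", "qqqqqymm", "qyyqym", "ymmq", "ymyyqmm", "yqqyym"
Leaf count: 9

9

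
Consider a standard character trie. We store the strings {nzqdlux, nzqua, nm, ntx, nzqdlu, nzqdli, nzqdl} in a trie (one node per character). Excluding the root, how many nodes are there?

Count nodes per top-level branch (shared prefixes stored once):
  'n'-branch (nm, ntx, nzqdl, nzqdli, nzqdlu, nzqdlux, nzqua): 13 nodes
Sum: 13

13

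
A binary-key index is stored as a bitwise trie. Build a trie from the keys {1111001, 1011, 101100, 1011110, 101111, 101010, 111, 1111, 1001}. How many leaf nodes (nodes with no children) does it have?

5

Leaves are exactly the stored words that no other stored word extends.
Those words: "1001", "101010", "101100", "1011110", "1111001"
Leaf count: 5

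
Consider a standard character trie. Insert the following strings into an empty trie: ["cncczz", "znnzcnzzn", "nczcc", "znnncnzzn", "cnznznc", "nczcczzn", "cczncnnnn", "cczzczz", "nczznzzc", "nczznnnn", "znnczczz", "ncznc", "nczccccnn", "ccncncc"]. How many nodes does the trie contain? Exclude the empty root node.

Insert word by word; a character creates a node only if that edge doesn't already exist:
  "cncczz" → 6 new (c, n, c, c, z, z)
  "znnzcnzzn" → 9 new (z, n, n, z, c, n, z, z, n)
  "nczcc" → 5 new (n, c, z, c, c)
  "znnncnzzn" → prefix "znn" already present; 6 new (n, c, n, z, z, n)
  "cnznznc" → prefix "cn" already present; 5 new (z, n, z, n, c)
  "nczcczzn" → prefix "nczcc" already present; 3 new (z, z, n)
  "cczncnnnn" → prefix "c" already present; 8 new (c, z, n, c, n, n, n, n)
  "cczzczz" → prefix "ccz" already present; 4 new (z, c, z, z)
  "nczznzzc" → prefix "ncz" already present; 5 new (z, n, z, z, c)
  "nczznnnn" → prefix "nczzn" already present; 3 new (n, n, n)
  "znnczczz" → prefix "znn" already present; 5 new (c, z, c, z, z)
  "ncznc" → prefix "ncz" already present; 2 new (n, c)
  "nczccccnn" → prefix "nczcc" already present; 4 new (c, c, n, n)
  "ccncncc" → prefix "cc" already present; 5 new (n, c, n, c, c)
Total nodes = 6 + 9 + 5 + 6 + 5 + 3 + 8 + 4 + 5 + 3 + 5 + 2 + 4 + 5 = 70

70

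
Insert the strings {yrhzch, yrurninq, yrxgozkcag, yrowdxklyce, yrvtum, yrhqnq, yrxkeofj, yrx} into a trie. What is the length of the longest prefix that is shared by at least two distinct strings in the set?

Look for the deepest trie node that still has at least two words in its subtree.
e.g. "yrhqnq" and "yrhzch" share the prefix "yrh" of length 3; no pair shares a longer one.
Longest shared-prefix length: 3

3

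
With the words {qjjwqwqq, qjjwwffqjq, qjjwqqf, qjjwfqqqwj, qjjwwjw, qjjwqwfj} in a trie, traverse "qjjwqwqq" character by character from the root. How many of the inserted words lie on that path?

Walk "qjjwqwqq" from the root; an end-of-word marker is hit whenever a stored word is a prefix of "qjjwqwqq".
Prefixes of the query that are stored words: "qjjwqwqq"
Count: 1

1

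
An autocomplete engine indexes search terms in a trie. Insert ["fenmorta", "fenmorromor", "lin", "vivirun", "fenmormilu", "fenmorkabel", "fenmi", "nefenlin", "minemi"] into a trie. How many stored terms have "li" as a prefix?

1

Filter for entries beginning with "li":
Matches: "lin"
Count: 1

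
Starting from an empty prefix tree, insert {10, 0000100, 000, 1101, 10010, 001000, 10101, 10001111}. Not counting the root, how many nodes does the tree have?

27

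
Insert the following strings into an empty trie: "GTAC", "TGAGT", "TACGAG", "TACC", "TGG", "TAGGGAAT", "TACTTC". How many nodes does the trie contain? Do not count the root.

For each word, the new-node count is its length minus the longest prefix already in the trie:
  "GTAC" → 4 new (G, T, A, C)
  "TGAGT" → 5 new (T, G, A, G, T)
  "TACGAG" → prefix "T" already present; 5 new (A, C, G, A, G)
  "TACC" → prefix "TAC" already present; 1 new (C)
  "TGG" → prefix "TG" already present; 1 new (G)
  "TAGGGAAT" → prefix "TA" already present; 6 new (G, G, G, A, A, T)
  "TACTTC" → prefix "TAC" already present; 3 new (T, T, C)
Total nodes = 4 + 5 + 5 + 1 + 1 + 6 + 3 = 25

25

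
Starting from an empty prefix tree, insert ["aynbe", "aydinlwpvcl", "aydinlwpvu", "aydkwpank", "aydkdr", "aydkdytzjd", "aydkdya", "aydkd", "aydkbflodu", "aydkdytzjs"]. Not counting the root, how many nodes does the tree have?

For each word, the new-node count is its length minus the longest prefix already in the trie:
  "aynbe" → 5 new (a, y, n, b, e)
  "aydinlwpvcl" → prefix "ay" already present; 9 new (d, i, n, l, w, p, v, c, l)
  "aydinlwpvu" → prefix "aydinlwpv" already present; 1 new (u)
  "aydkwpank" → prefix "ayd" already present; 6 new (k, w, p, a, n, k)
  "aydkdr" → prefix "aydk" already present; 2 new (d, r)
  "aydkdytzjd" → prefix "aydkd" already present; 5 new (y, t, z, j, d)
  "aydkdya" → prefix "aydkdy" already present; 1 new (a)
  "aydkd" → prefix "aydkd" already present; 0 new (none)
  "aydkbflodu" → prefix "aydk" already present; 6 new (b, f, l, o, d, u)
  "aydkdytzjs" → prefix "aydkdytzj" already present; 1 new (s)
Total nodes = 5 + 9 + 1 + 6 + 2 + 5 + 1 + 0 + 6 + 1 = 36

36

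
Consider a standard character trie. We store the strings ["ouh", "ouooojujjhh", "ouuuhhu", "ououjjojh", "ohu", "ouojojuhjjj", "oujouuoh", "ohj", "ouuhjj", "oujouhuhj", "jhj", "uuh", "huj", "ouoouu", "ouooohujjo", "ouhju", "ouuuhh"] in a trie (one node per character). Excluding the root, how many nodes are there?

65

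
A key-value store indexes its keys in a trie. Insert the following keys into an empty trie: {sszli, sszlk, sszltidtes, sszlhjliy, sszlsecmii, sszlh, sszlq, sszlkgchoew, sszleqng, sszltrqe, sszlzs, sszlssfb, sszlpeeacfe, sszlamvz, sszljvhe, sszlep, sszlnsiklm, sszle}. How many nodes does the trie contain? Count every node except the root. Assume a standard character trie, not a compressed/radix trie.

64

For each word, the new-node count is its length minus the longest prefix already in the trie:
  "sszli" → 5 new (s, s, z, l, i)
  "sszlk" → prefix "sszl" already present; 1 new (k)
  "sszltidtes" → prefix "sszl" already present; 6 new (t, i, d, t, e, s)
  "sszlhjliy" → prefix "sszl" already present; 5 new (h, j, l, i, y)
  "sszlsecmii" → prefix "sszl" already present; 6 new (s, e, c, m, i, i)
  "sszlh" → prefix "sszlh" already present; 0 new (none)
  "sszlq" → prefix "sszl" already present; 1 new (q)
  "sszlkgchoew" → prefix "sszlk" already present; 6 new (g, c, h, o, e, w)
  "sszleqng" → prefix "sszl" already present; 4 new (e, q, n, g)
  "sszltrqe" → prefix "sszlt" already present; 3 new (r, q, e)
  "sszlzs" → prefix "sszl" already present; 2 new (z, s)
  "sszlssfb" → prefix "sszls" already present; 3 new (s, f, b)
  "sszlpeeacfe" → prefix "sszl" already present; 7 new (p, e, e, a, c, f, e)
  "sszlamvz" → prefix "sszl" already present; 4 new (a, m, v, z)
  "sszljvhe" → prefix "sszl" already present; 4 new (j, v, h, e)
  "sszlep" → prefix "sszle" already present; 1 new (p)
  "sszlnsiklm" → prefix "sszl" already present; 6 new (n, s, i, k, l, m)
  "sszle" → prefix "sszle" already present; 0 new (none)
Total nodes = 5 + 1 + 6 + 5 + 6 + 0 + 1 + 6 + 4 + 3 + 2 + 3 + 7 + 4 + 4 + 1 + 6 + 0 = 64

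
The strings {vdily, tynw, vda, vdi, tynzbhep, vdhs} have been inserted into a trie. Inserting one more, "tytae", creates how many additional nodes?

3

Walking "tytae" from the root, the first 2 characters ("ty") follow existing edges; "t" is the first miss.
So 5 − 2 = 3 new nodes.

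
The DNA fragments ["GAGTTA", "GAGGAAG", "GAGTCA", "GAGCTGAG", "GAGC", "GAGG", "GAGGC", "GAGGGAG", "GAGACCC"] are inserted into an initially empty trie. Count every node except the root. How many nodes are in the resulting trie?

25

Count nodes per top-level branch (shared prefixes stored once):
  'G'-branch (GAGACCC, GAGC, GAGCTGAG, GAGG, GAGGAAG, GAGGC, GAGGGAG, GAGTCA, GAGTTA): 25 nodes
Sum: 25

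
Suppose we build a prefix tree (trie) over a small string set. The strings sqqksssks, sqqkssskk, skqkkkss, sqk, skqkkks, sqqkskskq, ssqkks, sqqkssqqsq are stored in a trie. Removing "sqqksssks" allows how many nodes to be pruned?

A node on "sqqksssks"'s path can go only if nothing else ends at it or branches off below it.
The suffix "s" (1 node) is used only by "sqqksssks"; the node for "sqqksssk" still has the child "k", so pruning stops there.
Nodes removed: 1

1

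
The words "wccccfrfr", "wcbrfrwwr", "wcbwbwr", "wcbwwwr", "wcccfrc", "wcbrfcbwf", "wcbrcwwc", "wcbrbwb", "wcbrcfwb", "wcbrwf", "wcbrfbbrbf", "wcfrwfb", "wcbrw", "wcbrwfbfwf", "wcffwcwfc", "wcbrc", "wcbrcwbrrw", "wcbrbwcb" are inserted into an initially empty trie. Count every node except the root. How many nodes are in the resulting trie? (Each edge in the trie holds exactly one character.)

68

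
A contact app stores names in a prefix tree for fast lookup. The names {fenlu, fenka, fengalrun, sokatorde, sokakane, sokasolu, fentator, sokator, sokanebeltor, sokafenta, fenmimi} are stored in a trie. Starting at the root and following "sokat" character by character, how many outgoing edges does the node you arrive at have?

1

Walk "sokat" from the root, arriving at one node.
Distinct next characters after "sokat": o.
That node has 1 child edge.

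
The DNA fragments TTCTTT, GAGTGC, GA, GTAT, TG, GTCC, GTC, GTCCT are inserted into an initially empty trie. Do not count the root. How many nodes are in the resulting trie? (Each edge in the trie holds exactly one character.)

Insert word by word; a character creates a node only if that edge doesn't already exist:
  "TTCTTT" → 6 new (T, T, C, T, T, T)
  "GAGTGC" → 6 new (G, A, G, T, G, C)
  "GA" → prefix "GA" already present; 0 new (none)
  "GTAT" → prefix "G" already present; 3 new (T, A, T)
  "TG" → prefix "T" already present; 1 new (G)
  "GTCC" → prefix "GT" already present; 2 new (C, C)
  "GTC" → prefix "GTC" already present; 0 new (none)
  "GTCCT" → prefix "GTCC" already present; 1 new (T)
Total nodes = 6 + 6 + 0 + 3 + 1 + 2 + 0 + 1 = 19

19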